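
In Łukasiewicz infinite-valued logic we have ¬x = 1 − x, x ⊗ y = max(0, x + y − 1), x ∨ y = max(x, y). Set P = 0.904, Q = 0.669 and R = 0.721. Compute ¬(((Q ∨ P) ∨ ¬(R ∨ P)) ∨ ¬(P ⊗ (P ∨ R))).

Q ∨ P = max(0.669, 0.904) = 0.904
R ∨ P = max(0.721, 0.904) = 0.904
¬(R ∨ P) = 1 − 0.904 = 0.096
(Q ∨ P) ∨ ¬(R ∨ P) = max(0.904, 0.096) = 0.904
P ∨ R = max(0.904, 0.721) = 0.904
P ⊗ (P ∨ R) = max(0, 0.904 + 0.904 − 1) = max(0, 0.808) = 0.808
¬(P ⊗ (P ∨ R)) = 1 − 0.808 = 0.192
((Q ∨ P) ∨ ¬(R ∨ P)) ∨ ¬(P ⊗ (P ∨ R)) = max(0.904, 0.192) = 0.904
¬(((Q ∨ P) ∨ ¬(R ∨ P)) ∨ ¬(P ⊗ (P ∨ R))) = 1 − 0.904 = 0.096

0.096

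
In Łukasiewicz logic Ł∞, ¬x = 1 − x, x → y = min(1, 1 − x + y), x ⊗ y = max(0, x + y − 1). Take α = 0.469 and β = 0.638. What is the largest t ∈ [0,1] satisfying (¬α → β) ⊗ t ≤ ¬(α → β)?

0.000

¬α = 1 − 0.469 = 0.531
¬α → β = min(1, 1 − 0.531 + 0.638) = min(1, 1.107) = 1.000
So the left factor is ¬α → β = 1.000.
α → β = min(1, 1 − 0.469 + 0.638) = min(1, 1.169) = 1.000
¬(α → β) = 1 − 1.000 = 0.000
So the right-hand bound is ¬(α → β) = 0.000.
The residuum of the Łukasiewicz t-norm gives the supremum: min(1, 1 − 1.000 + 0.000).
1 − 1.000 + 0.000 = 0.000, so t = min(1, 0.000) = 0.000.
Check: 1.000 ⊗ 0.000 = max(0, 0.000) = 0.000 ≤ 0.000.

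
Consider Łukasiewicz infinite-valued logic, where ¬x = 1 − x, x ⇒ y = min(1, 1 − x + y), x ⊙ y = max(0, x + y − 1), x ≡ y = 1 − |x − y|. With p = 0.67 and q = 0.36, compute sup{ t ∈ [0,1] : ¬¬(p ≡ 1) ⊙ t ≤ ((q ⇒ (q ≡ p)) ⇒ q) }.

p ≡ 1 = 1 − |0.67 − 1.00| = 1 − 0.33 = 0.67
¬(p ≡ 1) = 1 − 0.67 = 0.33
¬¬(p ≡ 1) = 1 − 0.33 = 0.67
So the left factor is ¬¬(p ≡ 1) = 0.67.
q ≡ p = 1 − |0.36 − 0.67| = 1 − 0.31 = 0.69
q ⇒ (q ≡ p) = min(1, 1 − 0.36 + 0.69) = min(1, 1.33) = 1.00
(q ⇒ (q ≡ p)) ⇒ q = min(1, 1 − 1.00 + 0.36) = min(1, 0.36) = 0.36
So the right-hand bound is (q ⇒ (q ≡ p)) ⇒ q = 0.36.
The residuum of the Łukasiewicz t-norm gives the supremum: min(1, 1 − 0.67 + 0.36).
1 − 0.67 + 0.36 = 0.69, so t = min(1, 0.69) = 0.69.
Check: 0.67 ⊙ 0.69 = max(0, 0.36) = 0.36 ≤ 0.36.

0.69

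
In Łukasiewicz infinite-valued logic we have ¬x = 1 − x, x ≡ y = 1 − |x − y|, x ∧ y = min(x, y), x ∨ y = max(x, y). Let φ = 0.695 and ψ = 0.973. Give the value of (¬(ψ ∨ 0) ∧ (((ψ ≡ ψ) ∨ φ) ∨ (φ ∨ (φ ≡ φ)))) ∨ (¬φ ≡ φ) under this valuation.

ψ ∨ 0 = max(0.973, 0.000) = 0.973
¬(ψ ∨ 0) = 1 − 0.973 = 0.027
ψ ≡ ψ = 1 − |0.973 − 0.973| = 1 − 0.000 = 1.000
(ψ ≡ ψ) ∨ φ = max(1.000, 0.695) = 1.000
φ ≡ φ = 1 − |0.695 − 0.695| = 1 − 0.000 = 1.000
φ ∨ (φ ≡ φ) = max(0.695, 1.000) = 1.000
((ψ ≡ ψ) ∨ φ) ∨ (φ ∨ (φ ≡ φ)) = max(1.000, 1.000) = 1.000
¬(ψ ∨ 0) ∧ (((ψ ≡ ψ) ∨ φ) ∨ (φ ∨ (φ ≡ φ))) = min(0.027, 1.000) = 0.027
¬φ = 1 − 0.695 = 0.305
¬φ ≡ φ = 1 − |0.305 − 0.695| = 1 − 0.390 = 0.610
(¬(ψ ∨ 0) ∧ (((ψ ≡ ψ) ∨ φ) ∨ (φ ∨ (φ ≡ φ)))) ∨ (¬φ ≡ φ) = max(0.027, 0.610) = 0.610

0.610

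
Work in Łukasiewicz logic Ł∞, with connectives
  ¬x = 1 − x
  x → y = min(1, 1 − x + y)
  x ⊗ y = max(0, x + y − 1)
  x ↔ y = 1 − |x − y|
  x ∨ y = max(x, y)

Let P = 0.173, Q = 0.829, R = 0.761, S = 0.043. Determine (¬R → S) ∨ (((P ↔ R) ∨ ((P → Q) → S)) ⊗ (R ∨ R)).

¬R = 1 − 0.761 = 0.239
¬R → S = min(1, 1 − 0.239 + 0.043) = min(1, 0.804) = 0.804
P ↔ R = 1 − |0.173 − 0.761| = 1 − 0.588 = 0.412
P → Q = min(1, 1 − 0.173 + 0.829) = min(1, 1.656) = 1.000
(P → Q) → S = min(1, 1 − 1.000 + 0.043) = min(1, 0.043) = 0.043
(P ↔ R) ∨ ((P → Q) → S) = max(0.412, 0.043) = 0.412
R ∨ R = max(0.761, 0.761) = 0.761
((P ↔ R) ∨ ((P → Q) → S)) ⊗ (R ∨ R) = max(0, 0.412 + 0.761 − 1) = max(0, 0.173) = 0.173
(¬R → S) ∨ (((P ↔ R) ∨ ((P → Q) → S)) ⊗ (R ∨ R)) = max(0.804, 0.173) = 0.804

0.804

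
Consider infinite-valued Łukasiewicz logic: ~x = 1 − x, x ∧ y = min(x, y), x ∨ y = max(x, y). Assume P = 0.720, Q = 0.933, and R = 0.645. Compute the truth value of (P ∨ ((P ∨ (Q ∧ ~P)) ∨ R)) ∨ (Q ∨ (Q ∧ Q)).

0.933

~P = 1 − 0.720 = 0.280
Q ∧ ~P = min(0.933, 0.280) = 0.280
P ∨ (Q ∧ ~P) = max(0.720, 0.280) = 0.720
(P ∨ (Q ∧ ~P)) ∨ R = max(0.720, 0.645) = 0.720
P ∨ ((P ∨ (Q ∧ ~P)) ∨ R) = max(0.720, 0.720) = 0.720
Q ∧ Q = min(0.933, 0.933) = 0.933
Q ∨ (Q ∧ Q) = max(0.933, 0.933) = 0.933
(P ∨ ((P ∨ (Q ∧ ~P)) ∨ R)) ∨ (Q ∨ (Q ∧ Q)) = max(0.720, 0.933) = 0.933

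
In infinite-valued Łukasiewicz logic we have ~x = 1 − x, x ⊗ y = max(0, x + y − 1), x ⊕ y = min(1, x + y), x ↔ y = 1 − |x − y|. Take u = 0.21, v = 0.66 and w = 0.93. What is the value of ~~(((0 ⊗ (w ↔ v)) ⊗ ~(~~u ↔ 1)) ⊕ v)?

w ↔ v = 1 − |0.93 − 0.66| = 1 − 0.27 = 0.73
0 ⊗ (w ↔ v) = max(0, 0.00 + 0.73 − 1) = max(0, -0.27) = 0.00
~u = 1 − 0.21 = 0.79
~~u = 1 − 0.79 = 0.21
~~u ↔ 1 = 1 − |0.21 − 1.00| = 1 − 0.79 = 0.21
~(~~u ↔ 1) = 1 − 0.21 = 0.79
(0 ⊗ (w ↔ v)) ⊗ ~(~~u ↔ 1) = max(0, 0.00 + 0.79 − 1) = max(0, -0.21) = 0.00
((0 ⊗ (w ↔ v)) ⊗ ~(~~u ↔ 1)) ⊕ v = min(1, 0.00 + 0.66) = min(1, 0.66) = 0.66
~(((0 ⊗ (w ↔ v)) ⊗ ~(~~u ↔ 1)) ⊕ v) = 1 − 0.66 = 0.34
~~(((0 ⊗ (w ↔ v)) ⊗ ~(~~u ↔ 1)) ⊕ v) = 1 − 0.34 = 0.66

0.66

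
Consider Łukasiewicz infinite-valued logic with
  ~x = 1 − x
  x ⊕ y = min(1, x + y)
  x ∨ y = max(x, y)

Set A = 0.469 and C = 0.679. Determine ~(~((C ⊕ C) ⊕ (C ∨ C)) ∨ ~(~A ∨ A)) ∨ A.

C ⊕ C = min(1, 0.679 + 0.679) = min(1, 1.358) = 1.000
C ∨ C = max(0.679, 0.679) = 0.679
(C ⊕ C) ⊕ (C ∨ C) = min(1, 1.000 + 0.679) = min(1, 1.679) = 1.000
~((C ⊕ C) ⊕ (C ∨ C)) = 1 − 1.000 = 0.000
~A = 1 − 0.469 = 0.531
~A ∨ A = max(0.531, 0.469) = 0.531
~(~A ∨ A) = 1 − 0.531 = 0.469
~((C ⊕ C) ⊕ (C ∨ C)) ∨ ~(~A ∨ A) = max(0.000, 0.469) = 0.469
~(~((C ⊕ C) ⊕ (C ∨ C)) ∨ ~(~A ∨ A)) = 1 − 0.469 = 0.531
~(~((C ⊕ C) ⊕ (C ∨ C)) ∨ ~(~A ∨ A)) ∨ A = max(0.531, 0.469) = 0.531

0.531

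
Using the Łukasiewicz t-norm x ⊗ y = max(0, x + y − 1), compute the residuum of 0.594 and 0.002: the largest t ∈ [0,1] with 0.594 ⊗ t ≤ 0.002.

0.408

The residuum of the Łukasiewicz t-norm gives the supremum: min(1, 1 − 0.594 + 0.002).
1 − 0.594 + 0.002 = 0.408, so t = min(1, 0.408) = 0.408.
Check: 0.594 ⊗ 0.408 = max(0, 0.002) = 0.002 ≤ 0.002.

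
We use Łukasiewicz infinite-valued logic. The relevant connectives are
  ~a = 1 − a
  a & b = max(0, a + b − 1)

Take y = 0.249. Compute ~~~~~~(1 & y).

0.249

1 & y = max(0, 1.000 + 0.249 − 1) = max(0, 0.249) = 0.249
~(1 & y) = 1 − 0.249 = 0.751
~~(1 & y) = 1 − 0.751 = 0.249
~~~(1 & y) = 1 − 0.249 = 0.751
~~~~(1 & y) = 1 − 0.751 = 0.249
~~~~~(1 & y) = 1 − 0.249 = 0.751
~~~~~~(1 & y) = 1 − 0.751 = 0.249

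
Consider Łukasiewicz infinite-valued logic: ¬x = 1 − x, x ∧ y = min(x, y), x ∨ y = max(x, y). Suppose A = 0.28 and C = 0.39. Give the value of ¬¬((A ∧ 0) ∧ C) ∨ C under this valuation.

0.39

A ∧ 0 = min(0.28, 0.00) = 0.00
(A ∧ 0) ∧ C = min(0.00, 0.39) = 0.00
¬((A ∧ 0) ∧ C) = 1 − 0.00 = 1.00
¬¬((A ∧ 0) ∧ C) = 1 − 1.00 = 0.00
¬¬((A ∧ 0) ∧ C) ∨ C = max(0.00, 0.39) = 0.39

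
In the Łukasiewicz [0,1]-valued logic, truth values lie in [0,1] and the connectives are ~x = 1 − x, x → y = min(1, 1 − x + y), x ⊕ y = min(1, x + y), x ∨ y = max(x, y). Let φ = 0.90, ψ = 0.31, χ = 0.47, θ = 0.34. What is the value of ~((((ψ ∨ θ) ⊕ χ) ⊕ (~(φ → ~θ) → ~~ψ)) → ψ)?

0.69

ψ ∨ θ = max(0.31, 0.34) = 0.34
(ψ ∨ θ) ⊕ χ = min(1, 0.34 + 0.47) = min(1, 0.81) = 0.81
~θ = 1 − 0.34 = 0.66
φ → ~θ = min(1, 1 − 0.90 + 0.66) = min(1, 0.76) = 0.76
~(φ → ~θ) = 1 − 0.76 = 0.24
~ψ = 1 − 0.31 = 0.69
~~ψ = 1 − 0.69 = 0.31
~(φ → ~θ) → ~~ψ = min(1, 1 − 0.24 + 0.31) = min(1, 1.07) = 1.00
((ψ ∨ θ) ⊕ χ) ⊕ (~(φ → ~θ) → ~~ψ) = min(1, 0.81 + 1.00) = min(1, 1.81) = 1.00
(((ψ ∨ θ) ⊕ χ) ⊕ (~(φ → ~θ) → ~~ψ)) → ψ = min(1, 1 − 1.00 + 0.31) = min(1, 0.31) = 0.31
~((((ψ ∨ θ) ⊕ χ) ⊕ (~(φ → ~θ) → ~~ψ)) → ψ) = 1 − 0.31 = 0.69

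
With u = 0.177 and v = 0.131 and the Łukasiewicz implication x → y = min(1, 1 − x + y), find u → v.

0.954

u → v = min(1, 1 − 0.177 + 0.131) = min(1, 0.954) = 0.954
For comparison, the Gödel implication (1 if x ≤ y else y) would give 0.131.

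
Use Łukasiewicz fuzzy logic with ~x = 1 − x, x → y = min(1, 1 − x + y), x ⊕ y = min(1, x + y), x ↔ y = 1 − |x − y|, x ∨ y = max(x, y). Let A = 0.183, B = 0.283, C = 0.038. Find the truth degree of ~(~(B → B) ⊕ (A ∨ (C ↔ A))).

B → B = min(1, 1 − 0.283 + 0.283) = min(1, 1.000) = 1.000
~(B → B) = 1 − 1.000 = 0.000
C ↔ A = 1 − |0.038 − 0.183| = 1 − 0.145 = 0.855
A ∨ (C ↔ A) = max(0.183, 0.855) = 0.855
~(B → B) ⊕ (A ∨ (C ↔ A)) = min(1, 0.000 + 0.855) = min(1, 0.855) = 0.855
~(~(B → B) ⊕ (A ∨ (C ↔ A))) = 1 − 0.855 = 0.145

0.145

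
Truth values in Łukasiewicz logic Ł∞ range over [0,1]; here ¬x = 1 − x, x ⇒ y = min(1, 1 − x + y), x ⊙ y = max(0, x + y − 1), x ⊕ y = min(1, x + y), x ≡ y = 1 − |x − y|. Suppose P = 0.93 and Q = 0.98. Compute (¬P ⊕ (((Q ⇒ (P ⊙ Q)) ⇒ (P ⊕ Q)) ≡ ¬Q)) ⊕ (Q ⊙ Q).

¬P = 1 − 0.93 = 0.07
P ⊙ Q = max(0, 0.93 + 0.98 − 1) = max(0, 0.91) = 0.91
Q ⇒ (P ⊙ Q) = min(1, 1 − 0.98 + 0.91) = min(1, 0.93) = 0.93
P ⊕ Q = min(1, 0.93 + 0.98) = min(1, 1.91) = 1.00
(Q ⇒ (P ⊙ Q)) ⇒ (P ⊕ Q) = min(1, 1 − 0.93 + 1.00) = min(1, 1.07) = 1.00
¬Q = 1 − 0.98 = 0.02
((Q ⇒ (P ⊙ Q)) ⇒ (P ⊕ Q)) ≡ ¬Q = 1 − |1.00 − 0.02| = 1 − 0.98 = 0.02
¬P ⊕ (((Q ⇒ (P ⊙ Q)) ⇒ (P ⊕ Q)) ≡ ¬Q) = min(1, 0.07 + 0.02) = min(1, 0.09) = 0.09
Q ⊙ Q = max(0, 0.98 + 0.98 − 1) = max(0, 0.96) = 0.96
(¬P ⊕ (((Q ⇒ (P ⊙ Q)) ⇒ (P ⊕ Q)) ≡ ¬Q)) ⊕ (Q ⊙ Q) = min(1, 0.09 + 0.96) = min(1, 1.05) = 1.00

1.00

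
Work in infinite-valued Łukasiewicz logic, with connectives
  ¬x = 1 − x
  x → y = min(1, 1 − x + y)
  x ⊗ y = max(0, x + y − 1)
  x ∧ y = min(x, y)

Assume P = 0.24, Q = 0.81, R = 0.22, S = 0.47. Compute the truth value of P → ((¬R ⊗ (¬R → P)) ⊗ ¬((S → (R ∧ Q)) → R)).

0.76

¬R = 1 − 0.22 = 0.78
¬R → P = min(1, 1 − 0.78 + 0.24) = min(1, 0.46) = 0.46
¬R ⊗ (¬R → P) = max(0, 0.78 + 0.46 − 1) = max(0, 0.24) = 0.24
R ∧ Q = min(0.22, 0.81) = 0.22
S → (R ∧ Q) = min(1, 1 − 0.47 + 0.22) = min(1, 0.75) = 0.75
(S → (R ∧ Q)) → R = min(1, 1 − 0.75 + 0.22) = min(1, 0.47) = 0.47
¬((S → (R ∧ Q)) → R) = 1 − 0.47 = 0.53
(¬R ⊗ (¬R → P)) ⊗ ¬((S → (R ∧ Q)) → R) = max(0, 0.24 + 0.53 − 1) = max(0, -0.23) = 0.00
P → ((¬R ⊗ (¬R → P)) ⊗ ¬((S → (R ∧ Q)) → R)) = min(1, 1 − 0.24 + 0.00) = min(1, 0.76) = 0.76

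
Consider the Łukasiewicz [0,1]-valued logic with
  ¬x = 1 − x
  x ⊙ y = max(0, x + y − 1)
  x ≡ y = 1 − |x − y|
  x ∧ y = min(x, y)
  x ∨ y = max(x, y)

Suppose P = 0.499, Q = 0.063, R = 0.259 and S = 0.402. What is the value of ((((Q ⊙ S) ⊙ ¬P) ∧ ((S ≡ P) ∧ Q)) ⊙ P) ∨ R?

0.259

Q ⊙ S = max(0, 0.063 + 0.402 − 1) = max(0, -0.535) = 0.000
¬P = 1 − 0.499 = 0.501
(Q ⊙ S) ⊙ ¬P = max(0, 0.000 + 0.501 − 1) = max(0, -0.499) = 0.000
S ≡ P = 1 − |0.402 − 0.499| = 1 − 0.097 = 0.903
(S ≡ P) ∧ Q = min(0.903, 0.063) = 0.063
((Q ⊙ S) ⊙ ¬P) ∧ ((S ≡ P) ∧ Q) = min(0.000, 0.063) = 0.000
(((Q ⊙ S) ⊙ ¬P) ∧ ((S ≡ P) ∧ Q)) ⊙ P = max(0, 0.000 + 0.499 − 1) = max(0, -0.501) = 0.000
((((Q ⊙ S) ⊙ ¬P) ∧ ((S ≡ P) ∧ Q)) ⊙ P) ∨ R = max(0.000, 0.259) = 0.259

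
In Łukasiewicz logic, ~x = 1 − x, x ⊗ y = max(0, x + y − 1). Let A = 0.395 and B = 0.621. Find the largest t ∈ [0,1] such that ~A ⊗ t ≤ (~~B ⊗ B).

0.637

~A = 1 − 0.395 = 0.605
So the left factor is ~A = 0.605.
~B = 1 − 0.621 = 0.379
~~B = 1 − 0.379 = 0.621
~~B ⊗ B = max(0, 0.621 + 0.621 − 1) = max(0, 0.242) = 0.242
So the right-hand bound is ~~B ⊗ B = 0.242.
The residuum of the Łukasiewicz t-norm gives the supremum: min(1, 1 − 0.605 + 0.242).
1 − 0.605 + 0.242 = 0.637, so t = min(1, 0.637) = 0.637.
Check: 0.605 ⊗ 0.637 = max(0, 0.242) = 0.242 ≤ 0.242.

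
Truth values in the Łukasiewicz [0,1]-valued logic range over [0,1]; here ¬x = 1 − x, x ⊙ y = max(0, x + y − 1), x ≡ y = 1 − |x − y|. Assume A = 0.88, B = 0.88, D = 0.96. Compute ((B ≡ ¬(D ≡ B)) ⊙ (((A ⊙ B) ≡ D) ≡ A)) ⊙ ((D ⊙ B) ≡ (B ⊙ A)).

0.04

D ≡ B = 1 − |0.96 − 0.88| = 1 − 0.08 = 0.92
¬(D ≡ B) = 1 − 0.92 = 0.08
B ≡ ¬(D ≡ B) = 1 − |0.88 − 0.08| = 1 − 0.80 = 0.20
A ⊙ B = max(0, 0.88 + 0.88 − 1) = max(0, 0.76) = 0.76
(A ⊙ B) ≡ D = 1 − |0.76 − 0.96| = 1 − 0.20 = 0.80
((A ⊙ B) ≡ D) ≡ A = 1 − |0.80 − 0.88| = 1 − 0.08 = 0.92
(B ≡ ¬(D ≡ B)) ⊙ (((A ⊙ B) ≡ D) ≡ A) = max(0, 0.20 + 0.92 − 1) = max(0, 0.12) = 0.12
D ⊙ B = max(0, 0.96 + 0.88 − 1) = max(0, 0.84) = 0.84
B ⊙ A = max(0, 0.88 + 0.88 − 1) = max(0, 0.76) = 0.76
(D ⊙ B) ≡ (B ⊙ A) = 1 − |0.84 − 0.76| = 1 − 0.08 = 0.92
((B ≡ ¬(D ≡ B)) ⊙ (((A ⊙ B) ≡ D) ≡ A)) ⊙ ((D ⊙ B) ≡ (B ⊙ A)) = max(0, 0.12 + 0.92 − 1) = max(0, 0.04) = 0.04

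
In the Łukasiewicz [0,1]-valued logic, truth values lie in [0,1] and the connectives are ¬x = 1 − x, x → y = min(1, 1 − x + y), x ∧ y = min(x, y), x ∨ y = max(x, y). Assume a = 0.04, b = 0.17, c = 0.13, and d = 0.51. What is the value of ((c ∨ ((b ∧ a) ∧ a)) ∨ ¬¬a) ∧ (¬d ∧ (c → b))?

b ∧ a = min(0.17, 0.04) = 0.04
(b ∧ a) ∧ a = min(0.04, 0.04) = 0.04
c ∨ ((b ∧ a) ∧ a) = max(0.13, 0.04) = 0.13
¬a = 1 − 0.04 = 0.96
¬¬a = 1 − 0.96 = 0.04
(c ∨ ((b ∧ a) ∧ a)) ∨ ¬¬a = max(0.13, 0.04) = 0.13
¬d = 1 − 0.51 = 0.49
c → b = min(1, 1 − 0.13 + 0.17) = min(1, 1.04) = 1.00
¬d ∧ (c → b) = min(0.49, 1.00) = 0.49
((c ∨ ((b ∧ a) ∧ a)) ∨ ¬¬a) ∧ (¬d ∧ (c → b)) = min(0.13, 0.49) = 0.13

0.13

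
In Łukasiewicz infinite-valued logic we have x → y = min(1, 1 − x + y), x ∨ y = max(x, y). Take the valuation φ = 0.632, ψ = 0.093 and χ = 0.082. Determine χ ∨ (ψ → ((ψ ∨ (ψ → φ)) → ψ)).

ψ → φ = min(1, 1 − 0.093 + 0.632) = min(1, 1.539) = 1.000
ψ ∨ (ψ → φ) = max(0.093, 1.000) = 1.000
(ψ ∨ (ψ → φ)) → ψ = min(1, 1 − 1.000 + 0.093) = min(1, 0.093) = 0.093
ψ → ((ψ ∨ (ψ → φ)) → ψ) = min(1, 1 − 0.093 + 0.093) = min(1, 1.000) = 1.000
χ ∨ (ψ → ((ψ ∨ (ψ → φ)) → ψ)) = max(0.082, 1.000) = 1.000

1.000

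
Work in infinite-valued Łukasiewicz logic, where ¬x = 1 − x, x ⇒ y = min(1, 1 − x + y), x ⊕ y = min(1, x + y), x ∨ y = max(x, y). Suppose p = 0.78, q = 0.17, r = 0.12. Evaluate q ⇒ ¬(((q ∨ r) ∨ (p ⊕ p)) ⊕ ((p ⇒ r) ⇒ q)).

q ∨ r = max(0.17, 0.12) = 0.17
p ⊕ p = min(1, 0.78 + 0.78) = min(1, 1.56) = 1.00
(q ∨ r) ∨ (p ⊕ p) = max(0.17, 1.00) = 1.00
p ⇒ r = min(1, 1 − 0.78 + 0.12) = min(1, 0.34) = 0.34
(p ⇒ r) ⇒ q = min(1, 1 − 0.34 + 0.17) = min(1, 0.83) = 0.83
((q ∨ r) ∨ (p ⊕ p)) ⊕ ((p ⇒ r) ⇒ q) = min(1, 1.00 + 0.83) = min(1, 1.83) = 1.00
¬(((q ∨ r) ∨ (p ⊕ p)) ⊕ ((p ⇒ r) ⇒ q)) = 1 − 1.00 = 0.00
q ⇒ ¬(((q ∨ r) ∨ (p ⊕ p)) ⊕ ((p ⇒ r) ⇒ q)) = min(1, 1 − 0.17 + 0.00) = min(1, 0.83) = 0.83

0.83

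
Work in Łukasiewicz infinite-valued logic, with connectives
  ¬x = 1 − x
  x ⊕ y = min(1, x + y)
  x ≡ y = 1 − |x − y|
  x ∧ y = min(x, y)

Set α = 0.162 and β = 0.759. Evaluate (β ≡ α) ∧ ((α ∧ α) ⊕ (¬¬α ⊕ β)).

β ≡ α = 1 − |0.759 − 0.162| = 1 − 0.597 = 0.403
α ∧ α = min(0.162, 0.162) = 0.162
¬α = 1 − 0.162 = 0.838
¬¬α = 1 − 0.838 = 0.162
¬¬α ⊕ β = min(1, 0.162 + 0.759) = min(1, 0.921) = 0.921
(α ∧ α) ⊕ (¬¬α ⊕ β) = min(1, 0.162 + 0.921) = min(1, 1.083) = 1.000
(β ≡ α) ∧ ((α ∧ α) ⊕ (¬¬α ⊕ β)) = min(0.403, 1.000) = 0.403

0.403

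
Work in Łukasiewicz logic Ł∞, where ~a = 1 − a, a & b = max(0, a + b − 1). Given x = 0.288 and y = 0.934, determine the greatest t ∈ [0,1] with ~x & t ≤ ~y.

0.354

~x = 1 − 0.288 = 0.712
So the left factor is ~x = 0.712.
~y = 1 − 0.934 = 0.066
So the right-hand bound is ~y = 0.066.
The residuum of the Łukasiewicz t-norm gives the supremum: min(1, 1 − 0.712 + 0.066).
1 − 0.712 + 0.066 = 0.354, so t = min(1, 0.354) = 0.354.
Check: 0.712 & 0.354 = max(0, 0.066) = 0.066 ≤ 0.066.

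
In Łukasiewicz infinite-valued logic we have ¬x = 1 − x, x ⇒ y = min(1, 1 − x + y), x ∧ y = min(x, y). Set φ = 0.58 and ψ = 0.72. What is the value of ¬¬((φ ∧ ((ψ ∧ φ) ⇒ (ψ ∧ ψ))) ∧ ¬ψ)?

ψ ∧ φ = min(0.72, 0.58) = 0.58
ψ ∧ ψ = min(0.72, 0.72) = 0.72
(ψ ∧ φ) ⇒ (ψ ∧ ψ) = min(1, 1 − 0.58 + 0.72) = min(1, 1.14) = 1.00
φ ∧ ((ψ ∧ φ) ⇒ (ψ ∧ ψ)) = min(0.58, 1.00) = 0.58
¬ψ = 1 − 0.72 = 0.28
(φ ∧ ((ψ ∧ φ) ⇒ (ψ ∧ ψ))) ∧ ¬ψ = min(0.58, 0.28) = 0.28
¬((φ ∧ ((ψ ∧ φ) ⇒ (ψ ∧ ψ))) ∧ ¬ψ) = 1 − 0.28 = 0.72
¬¬((φ ∧ ((ψ ∧ φ) ⇒ (ψ ∧ ψ))) ∧ ¬ψ) = 1 − 0.72 = 0.28

0.28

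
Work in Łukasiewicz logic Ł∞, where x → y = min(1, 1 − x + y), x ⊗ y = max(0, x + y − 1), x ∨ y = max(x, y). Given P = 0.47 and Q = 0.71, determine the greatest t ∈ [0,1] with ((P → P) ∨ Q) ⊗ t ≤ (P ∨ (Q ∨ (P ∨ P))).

0.71

P → P = min(1, 1 − 0.47 + 0.47) = min(1, 1.00) = 1.00
(P → P) ∨ Q = max(1.00, 0.71) = 1.00
So the left factor is (P → P) ∨ Q = 1.00.
P ∨ P = max(0.47, 0.47) = 0.47
Q ∨ (P ∨ P) = max(0.71, 0.47) = 0.71
P ∨ (Q ∨ (P ∨ P)) = max(0.47, 0.71) = 0.71
So the right-hand bound is P ∨ (Q ∨ (P ∨ P)) = 0.71.
The residuum of the Łukasiewicz t-norm gives the supremum: min(1, 1 − 1.00 + 0.71).
1 − 1.00 + 0.71 = 0.71, so t = min(1, 0.71) = 0.71.
Check: 1.00 ⊗ 0.71 = max(0, 0.71) = 0.71 ≤ 0.71.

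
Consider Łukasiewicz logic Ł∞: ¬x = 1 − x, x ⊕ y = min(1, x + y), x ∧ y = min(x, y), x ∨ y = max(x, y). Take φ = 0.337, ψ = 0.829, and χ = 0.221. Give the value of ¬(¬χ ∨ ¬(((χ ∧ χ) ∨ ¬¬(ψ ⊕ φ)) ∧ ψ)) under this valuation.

0.221

¬χ = 1 − 0.221 = 0.779
χ ∧ χ = min(0.221, 0.221) = 0.221
ψ ⊕ φ = min(1, 0.829 + 0.337) = min(1, 1.166) = 1.000
¬(ψ ⊕ φ) = 1 − 1.000 = 0.000
¬¬(ψ ⊕ φ) = 1 − 0.000 = 1.000
(χ ∧ χ) ∨ ¬¬(ψ ⊕ φ) = max(0.221, 1.000) = 1.000
((χ ∧ χ) ∨ ¬¬(ψ ⊕ φ)) ∧ ψ = min(1.000, 0.829) = 0.829
¬(((χ ∧ χ) ∨ ¬¬(ψ ⊕ φ)) ∧ ψ) = 1 − 0.829 = 0.171
¬χ ∨ ¬(((χ ∧ χ) ∨ ¬¬(ψ ⊕ φ)) ∧ ψ) = max(0.779, 0.171) = 0.779
¬(¬χ ∨ ¬(((χ ∧ χ) ∨ ¬¬(ψ ⊕ φ)) ∧ ψ)) = 1 − 0.779 = 0.221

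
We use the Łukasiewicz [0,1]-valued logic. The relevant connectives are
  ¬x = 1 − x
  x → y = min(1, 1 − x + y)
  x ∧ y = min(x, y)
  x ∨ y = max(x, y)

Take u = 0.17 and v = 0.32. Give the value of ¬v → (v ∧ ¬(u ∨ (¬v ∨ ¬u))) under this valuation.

0.49

¬v = 1 − 0.32 = 0.68
¬u = 1 − 0.17 = 0.83
¬v ∨ ¬u = max(0.68, 0.83) = 0.83
u ∨ (¬v ∨ ¬u) = max(0.17, 0.83) = 0.83
¬(u ∨ (¬v ∨ ¬u)) = 1 − 0.83 = 0.17
v ∧ ¬(u ∨ (¬v ∨ ¬u)) = min(0.32, 0.17) = 0.17
¬v → (v ∧ ¬(u ∨ (¬v ∨ ¬u))) = min(1, 1 − 0.68 + 0.17) = min(1, 0.49) = 0.49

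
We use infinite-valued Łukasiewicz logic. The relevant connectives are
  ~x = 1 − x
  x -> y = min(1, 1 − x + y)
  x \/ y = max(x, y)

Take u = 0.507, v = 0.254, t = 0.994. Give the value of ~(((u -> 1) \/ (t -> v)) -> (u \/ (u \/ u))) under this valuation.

u -> 1 = min(1, 1 − 0.507 + 1.000) = min(1, 1.493) = 1.000
t -> v = min(1, 1 − 0.994 + 0.254) = min(1, 0.260) = 0.260
(u -> 1) \/ (t -> v) = max(1.000, 0.260) = 1.000
u \/ u = max(0.507, 0.507) = 0.507
u \/ (u \/ u) = max(0.507, 0.507) = 0.507
((u -> 1) \/ (t -> v)) -> (u \/ (u \/ u)) = min(1, 1 − 1.000 + 0.507) = min(1, 0.507) = 0.507
~(((u -> 1) \/ (t -> v)) -> (u \/ (u \/ u))) = 1 − 0.507 = 0.493

0.493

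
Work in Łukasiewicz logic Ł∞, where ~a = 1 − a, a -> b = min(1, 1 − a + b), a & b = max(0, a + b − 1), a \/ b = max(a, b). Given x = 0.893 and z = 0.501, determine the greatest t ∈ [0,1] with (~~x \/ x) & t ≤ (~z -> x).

1.000

~x = 1 − 0.893 = 0.107
~~x = 1 − 0.107 = 0.893
~~x \/ x = max(0.893, 0.893) = 0.893
So the left factor is ~~x \/ x = 0.893.
~z = 1 − 0.501 = 0.499
~z -> x = min(1, 1 − 0.499 + 0.893) = min(1, 1.394) = 1.000
So the right-hand bound is ~z -> x = 1.000.
The residuum of the Łukasiewicz t-norm gives the supremum: min(1, 1 − 0.893 + 1.000).
1 − 0.893 + 1.000 = 1.107, so t = min(1, 1.107) = 1.000.
Check: 0.893 & 1.000 = max(0, 0.893) = 0.893 ≤ 1.000.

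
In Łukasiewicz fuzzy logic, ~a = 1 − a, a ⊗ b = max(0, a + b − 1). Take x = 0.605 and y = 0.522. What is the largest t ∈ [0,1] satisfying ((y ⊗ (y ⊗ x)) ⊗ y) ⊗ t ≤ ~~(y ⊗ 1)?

y ⊗ x = max(0, 0.522 + 0.605 − 1) = max(0, 0.127) = 0.127
y ⊗ (y ⊗ x) = max(0, 0.522 + 0.127 − 1) = max(0, -0.351) = 0.000
(y ⊗ (y ⊗ x)) ⊗ y = max(0, 0.000 + 0.522 − 1) = max(0, -0.478) = 0.000
So the left factor is (y ⊗ (y ⊗ x)) ⊗ y = 0.000.
y ⊗ 1 = max(0, 0.522 + 1.000 − 1) = max(0, 0.522) = 0.522
~(y ⊗ 1) = 1 − 0.522 = 0.478
~~(y ⊗ 1) = 1 − 0.478 = 0.522
So the right-hand bound is ~~(y ⊗ 1) = 0.522.
The residuum of the Łukasiewicz t-norm gives the supremum: min(1, 1 − 0.000 + 0.522).
1 − 0.000 + 0.522 = 1.522, so t = min(1, 1.522) = 1.000.
Check: 0.000 ⊗ 1.000 = max(0, 0.000) = 0.000 ≤ 0.522.

1.000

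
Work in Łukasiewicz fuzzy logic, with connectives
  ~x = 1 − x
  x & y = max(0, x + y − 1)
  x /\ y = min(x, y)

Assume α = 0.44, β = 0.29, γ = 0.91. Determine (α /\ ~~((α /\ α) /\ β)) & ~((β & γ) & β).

α /\ α = min(0.44, 0.44) = 0.44
(α /\ α) /\ β = min(0.44, 0.29) = 0.29
~((α /\ α) /\ β) = 1 − 0.29 = 0.71
~~((α /\ α) /\ β) = 1 − 0.71 = 0.29
α /\ ~~((α /\ α) /\ β) = min(0.44, 0.29) = 0.29
β & γ = max(0, 0.29 + 0.91 − 1) = max(0, 0.20) = 0.20
(β & γ) & β = max(0, 0.20 + 0.29 − 1) = max(0, -0.51) = 0.00
~((β & γ) & β) = 1 − 0.00 = 1.00
(α /\ ~~((α /\ α) /\ β)) & ~((β & γ) & β) = max(0, 0.29 + 1.00 − 1) = max(0, 0.29) = 0.29

0.29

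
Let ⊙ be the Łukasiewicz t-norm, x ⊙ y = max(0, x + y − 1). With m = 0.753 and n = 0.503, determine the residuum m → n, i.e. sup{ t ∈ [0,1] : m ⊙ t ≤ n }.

The residuum of the Łukasiewicz t-norm gives the supremum: min(1, 1 − 0.753 + 0.503).
1 − 0.753 + 0.503 = 0.750, so t = min(1, 0.750) = 0.750.
Check: 0.753 ⊙ 0.750 = max(0, 0.503) = 0.503 ≤ 0.503.

0.750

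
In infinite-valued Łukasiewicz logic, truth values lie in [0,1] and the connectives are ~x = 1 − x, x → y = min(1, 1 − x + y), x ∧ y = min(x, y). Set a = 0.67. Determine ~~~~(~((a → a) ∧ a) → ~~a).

a → a = min(1, 1 − 0.67 + 0.67) = min(1, 1.00) = 1.00
(a → a) ∧ a = min(1.00, 0.67) = 0.67
~((a → a) ∧ a) = 1 − 0.67 = 0.33
~a = 1 − 0.67 = 0.33
~~a = 1 − 0.33 = 0.67
~((a → a) ∧ a) → ~~a = min(1, 1 − 0.33 + 0.67) = min(1, 1.34) = 1.00
~(~((a → a) ∧ a) → ~~a) = 1 − 1.00 = 0.00
~~(~((a → a) ∧ a) → ~~a) = 1 − 0.00 = 1.00
~~~(~((a → a) ∧ a) → ~~a) = 1 − 1.00 = 0.00
~~~~(~((a → a) ∧ a) → ~~a) = 1 − 0.00 = 1.00

1.00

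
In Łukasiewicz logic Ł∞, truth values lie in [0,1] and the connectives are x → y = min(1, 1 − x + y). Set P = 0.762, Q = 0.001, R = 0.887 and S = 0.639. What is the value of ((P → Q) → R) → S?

0.639

P → Q = min(1, 1 − 0.762 + 0.001) = min(1, 0.239) = 0.239
(P → Q) → R = min(1, 1 − 0.239 + 0.887) = min(1, 1.648) = 1.000
((P → Q) → R) → S = min(1, 1 − 1.000 + 0.639) = min(1, 0.639) = 0.639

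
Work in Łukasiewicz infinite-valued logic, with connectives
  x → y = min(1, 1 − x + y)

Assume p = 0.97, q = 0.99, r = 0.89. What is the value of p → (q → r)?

0.93

q → r = min(1, 1 − 0.99 + 0.89) = min(1, 0.90) = 0.90
p → (q → r) = min(1, 1 − 0.97 + 0.90) = min(1, 0.93) = 0.93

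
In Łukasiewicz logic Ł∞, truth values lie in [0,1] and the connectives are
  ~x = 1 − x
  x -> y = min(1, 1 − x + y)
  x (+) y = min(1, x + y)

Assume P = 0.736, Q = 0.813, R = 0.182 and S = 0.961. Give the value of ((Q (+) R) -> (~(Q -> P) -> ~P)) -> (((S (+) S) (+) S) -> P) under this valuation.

0.736

Q (+) R = min(1, 0.813 + 0.182) = min(1, 0.995) = 0.995
Q -> P = min(1, 1 − 0.813 + 0.736) = min(1, 0.923) = 0.923
~(Q -> P) = 1 − 0.923 = 0.077
~P = 1 − 0.736 = 0.264
~(Q -> P) -> ~P = min(1, 1 − 0.077 + 0.264) = min(1, 1.187) = 1.000
(Q (+) R) -> (~(Q -> P) -> ~P) = min(1, 1 − 0.995 + 1.000) = min(1, 1.005) = 1.000
S (+) S = min(1, 0.961 + 0.961) = min(1, 1.922) = 1.000
(S (+) S) (+) S = min(1, 1.000 + 0.961) = min(1, 1.961) = 1.000
((S (+) S) (+) S) -> P = min(1, 1 − 1.000 + 0.736) = min(1, 0.736) = 0.736
((Q (+) R) -> (~(Q -> P) -> ~P)) -> (((S (+) S) (+) S) -> P) = min(1, 1 − 1.000 + 0.736) = min(1, 0.736) = 0.736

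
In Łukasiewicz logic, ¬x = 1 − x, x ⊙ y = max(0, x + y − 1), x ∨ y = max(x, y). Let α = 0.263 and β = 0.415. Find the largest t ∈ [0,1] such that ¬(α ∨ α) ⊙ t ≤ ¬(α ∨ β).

0.848

α ∨ α = max(0.263, 0.263) = 0.263
¬(α ∨ α) = 1 − 0.263 = 0.737
So the left factor is ¬(α ∨ α) = 0.737.
α ∨ β = max(0.263, 0.415) = 0.415
¬(α ∨ β) = 1 − 0.415 = 0.585
So the right-hand bound is ¬(α ∨ β) = 0.585.
The residuum of the Łukasiewicz t-norm gives the supremum: min(1, 1 − 0.737 + 0.585).
1 − 0.737 + 0.585 = 0.848, so t = min(1, 0.848) = 0.848.
Check: 0.737 ⊙ 0.848 = max(0, 0.585) = 0.585 ≤ 0.585.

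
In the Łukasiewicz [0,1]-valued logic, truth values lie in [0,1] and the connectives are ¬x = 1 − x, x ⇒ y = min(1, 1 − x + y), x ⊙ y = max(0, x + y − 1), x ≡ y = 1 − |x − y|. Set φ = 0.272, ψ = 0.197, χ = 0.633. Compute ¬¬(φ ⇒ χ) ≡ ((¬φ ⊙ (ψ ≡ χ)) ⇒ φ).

0.980

φ ⇒ χ = min(1, 1 − 0.272 + 0.633) = min(1, 1.361) = 1.000
¬(φ ⇒ χ) = 1 − 1.000 = 0.000
¬¬(φ ⇒ χ) = 1 − 0.000 = 1.000
¬φ = 1 − 0.272 = 0.728
ψ ≡ χ = 1 − |0.197 − 0.633| = 1 − 0.436 = 0.564
¬φ ⊙ (ψ ≡ χ) = max(0, 0.728 + 0.564 − 1) = max(0, 0.292) = 0.292
(¬φ ⊙ (ψ ≡ χ)) ⇒ φ = min(1, 1 − 0.292 + 0.272) = min(1, 0.980) = 0.980
¬¬(φ ⇒ χ) ≡ ((¬φ ⊙ (ψ ≡ χ)) ⇒ φ) = 1 − |1.000 − 0.980| = 1 − 0.020 = 0.980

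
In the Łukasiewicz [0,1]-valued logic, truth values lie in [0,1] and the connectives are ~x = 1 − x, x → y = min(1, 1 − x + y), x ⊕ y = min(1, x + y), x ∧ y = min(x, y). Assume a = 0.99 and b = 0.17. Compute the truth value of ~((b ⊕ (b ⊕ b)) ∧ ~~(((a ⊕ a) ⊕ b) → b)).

0.83

b ⊕ b = min(1, 0.17 + 0.17) = min(1, 0.34) = 0.34
b ⊕ (b ⊕ b) = min(1, 0.17 + 0.34) = min(1, 0.51) = 0.51
a ⊕ a = min(1, 0.99 + 0.99) = min(1, 1.98) = 1.00
(a ⊕ a) ⊕ b = min(1, 1.00 + 0.17) = min(1, 1.17) = 1.00
((a ⊕ a) ⊕ b) → b = min(1, 1 − 1.00 + 0.17) = min(1, 0.17) = 0.17
~(((a ⊕ a) ⊕ b) → b) = 1 − 0.17 = 0.83
~~(((a ⊕ a) ⊕ b) → b) = 1 − 0.83 = 0.17
(b ⊕ (b ⊕ b)) ∧ ~~(((a ⊕ a) ⊕ b) → b) = min(0.51, 0.17) = 0.17
~((b ⊕ (b ⊕ b)) ∧ ~~(((a ⊕ a) ⊕ b) → b)) = 1 − 0.17 = 0.83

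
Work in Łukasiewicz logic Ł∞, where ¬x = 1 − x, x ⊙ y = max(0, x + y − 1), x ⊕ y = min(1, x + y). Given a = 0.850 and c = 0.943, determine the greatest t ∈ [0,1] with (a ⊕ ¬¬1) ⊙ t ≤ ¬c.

0.057

¬1 = 1 − 1.000 = 0.000
¬¬1 = 1 − 0.000 = 1.000
a ⊕ ¬¬1 = min(1, 0.850 + 1.000) = min(1, 1.850) = 1.000
So the left factor is a ⊕ ¬¬1 = 1.000.
¬c = 1 − 0.943 = 0.057
So the right-hand bound is ¬c = 0.057.
The residuum of the Łukasiewicz t-norm gives the supremum: min(1, 1 − 1.000 + 0.057).
1 − 1.000 + 0.057 = 0.057, so t = min(1, 0.057) = 0.057.
Check: 1.000 ⊙ 0.057 = max(0, 0.057) = 0.057 ≤ 0.057.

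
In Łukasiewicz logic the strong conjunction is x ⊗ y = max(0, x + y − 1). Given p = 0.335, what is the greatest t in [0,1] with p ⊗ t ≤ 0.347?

1.000

The residuum of the Łukasiewicz t-norm gives the supremum: min(1, 1 − 0.335 + 0.347).
1 − 0.335 + 0.347 = 1.012, so t = min(1, 1.012) = 1.000.
Check: 0.335 ⊗ 1.000 = max(0, 0.335) = 0.335 ≤ 0.347.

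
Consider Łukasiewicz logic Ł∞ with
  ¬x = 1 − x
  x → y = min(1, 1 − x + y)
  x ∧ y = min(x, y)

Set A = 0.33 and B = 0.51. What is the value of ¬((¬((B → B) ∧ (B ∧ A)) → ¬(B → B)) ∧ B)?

0.67

B → B = min(1, 1 − 0.51 + 0.51) = min(1, 1.00) = 1.00
B ∧ A = min(0.51, 0.33) = 0.33
(B → B) ∧ (B ∧ A) = min(1.00, 0.33) = 0.33
¬((B → B) ∧ (B ∧ A)) = 1 − 0.33 = 0.67
¬(B → B) = 1 − 1.00 = 0.00
¬((B → B) ∧ (B ∧ A)) → ¬(B → B) = min(1, 1 − 0.67 + 0.00) = min(1, 0.33) = 0.33
(¬((B → B) ∧ (B ∧ A)) → ¬(B → B)) ∧ B = min(0.33, 0.51) = 0.33
¬((¬((B → B) ∧ (B ∧ A)) → ¬(B → B)) ∧ B) = 1 − 0.33 = 0.67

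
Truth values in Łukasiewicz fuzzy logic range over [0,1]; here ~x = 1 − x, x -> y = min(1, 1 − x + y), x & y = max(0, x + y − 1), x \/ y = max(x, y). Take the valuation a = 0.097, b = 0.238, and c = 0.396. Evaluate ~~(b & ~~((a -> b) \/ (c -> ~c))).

0.238

a -> b = min(1, 1 − 0.097 + 0.238) = min(1, 1.141) = 1.000
~c = 1 − 0.396 = 0.604
c -> ~c = min(1, 1 − 0.396 + 0.604) = min(1, 1.208) = 1.000
(a -> b) \/ (c -> ~c) = max(1.000, 1.000) = 1.000
~((a -> b) \/ (c -> ~c)) = 1 − 1.000 = 0.000
~~((a -> b) \/ (c -> ~c)) = 1 − 0.000 = 1.000
b & ~~((a -> b) \/ (c -> ~c)) = max(0, 0.238 + 1.000 − 1) = max(0, 0.238) = 0.238
~(b & ~~((a -> b) \/ (c -> ~c))) = 1 − 0.238 = 0.762
~~(b & ~~((a -> b) \/ (c -> ~c))) = 1 − 0.762 = 0.238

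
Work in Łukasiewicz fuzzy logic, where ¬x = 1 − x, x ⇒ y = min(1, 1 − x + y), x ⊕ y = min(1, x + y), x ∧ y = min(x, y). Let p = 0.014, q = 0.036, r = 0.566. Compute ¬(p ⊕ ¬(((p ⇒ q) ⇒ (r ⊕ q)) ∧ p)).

p ⇒ q = min(1, 1 − 0.014 + 0.036) = min(1, 1.022) = 1.000
r ⊕ q = min(1, 0.566 + 0.036) = min(1, 0.602) = 0.602
(p ⇒ q) ⇒ (r ⊕ q) = min(1, 1 − 1.000 + 0.602) = min(1, 0.602) = 0.602
((p ⇒ q) ⇒ (r ⊕ q)) ∧ p = min(0.602, 0.014) = 0.014
¬(((p ⇒ q) ⇒ (r ⊕ q)) ∧ p) = 1 − 0.014 = 0.986
p ⊕ ¬(((p ⇒ q) ⇒ (r ⊕ q)) ∧ p) = min(1, 0.014 + 0.986) = min(1, 1.000) = 1.000
¬(p ⊕ ¬(((p ⇒ q) ⇒ (r ⊕ q)) ∧ p)) = 1 − 1.000 = 0.000

0.000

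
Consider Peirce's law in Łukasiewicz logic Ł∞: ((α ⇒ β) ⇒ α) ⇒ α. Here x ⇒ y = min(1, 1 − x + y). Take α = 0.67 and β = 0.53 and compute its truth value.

0.86

α ⇒ β = min(1, 1 − 0.67 + 0.53) = min(1, 0.86) = 0.86
(α ⇒ β) ⇒ α = min(1, 1 − 0.86 + 0.67) = min(1, 0.81) = 0.81
((α ⇒ β) ⇒ α) ⇒ α = min(1, 1 − 0.81 + 0.67) = min(1, 0.86) = 0.86
(The value 0.86 < 1 shows this instance is not satisfied; not a Ł∞-tautology in general.)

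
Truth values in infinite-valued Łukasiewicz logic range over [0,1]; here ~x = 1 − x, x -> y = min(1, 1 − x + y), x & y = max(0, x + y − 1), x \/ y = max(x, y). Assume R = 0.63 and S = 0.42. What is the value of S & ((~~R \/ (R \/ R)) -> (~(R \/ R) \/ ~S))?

0.37

~R = 1 − 0.63 = 0.37
~~R = 1 − 0.37 = 0.63
R \/ R = max(0.63, 0.63) = 0.63
~~R \/ (R \/ R) = max(0.63, 0.63) = 0.63
~(R \/ R) = 1 − 0.63 = 0.37
~S = 1 − 0.42 = 0.58
~(R \/ R) \/ ~S = max(0.37, 0.58) = 0.58
(~~R \/ (R \/ R)) -> (~(R \/ R) \/ ~S) = min(1, 1 − 0.63 + 0.58) = min(1, 0.95) = 0.95
S & ((~~R \/ (R \/ R)) -> (~(R \/ R) \/ ~S)) = max(0, 0.42 + 0.95 − 1) = max(0, 0.37) = 0.37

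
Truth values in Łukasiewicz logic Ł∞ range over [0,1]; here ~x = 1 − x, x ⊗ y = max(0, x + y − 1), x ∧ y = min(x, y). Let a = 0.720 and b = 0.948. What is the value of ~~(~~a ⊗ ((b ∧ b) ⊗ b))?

~a = 1 − 0.720 = 0.280
~~a = 1 − 0.280 = 0.720
b ∧ b = min(0.948, 0.948) = 0.948
(b ∧ b) ⊗ b = max(0, 0.948 + 0.948 − 1) = max(0, 0.896) = 0.896
~~a ⊗ ((b ∧ b) ⊗ b) = max(0, 0.720 + 0.896 − 1) = max(0, 0.616) = 0.616
~(~~a ⊗ ((b ∧ b) ⊗ b)) = 1 − 0.616 = 0.384
~~(~~a ⊗ ((b ∧ b) ⊗ b)) = 1 − 0.384 = 0.616

0.616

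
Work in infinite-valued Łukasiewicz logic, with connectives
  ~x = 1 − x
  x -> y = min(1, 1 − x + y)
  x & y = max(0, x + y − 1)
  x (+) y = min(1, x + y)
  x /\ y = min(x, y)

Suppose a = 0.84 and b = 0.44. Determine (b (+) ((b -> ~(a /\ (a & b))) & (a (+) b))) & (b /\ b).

a & b = max(0, 0.84 + 0.44 − 1) = max(0, 0.28) = 0.28
a /\ (a & b) = min(0.84, 0.28) = 0.28
~(a /\ (a & b)) = 1 − 0.28 = 0.72
b -> ~(a /\ (a & b)) = min(1, 1 − 0.44 + 0.72) = min(1, 1.28) = 1.00
a (+) b = min(1, 0.84 + 0.44) = min(1, 1.28) = 1.00
(b -> ~(a /\ (a & b))) & (a (+) b) = max(0, 1.00 + 1.00 − 1) = max(0, 1.00) = 1.00
b (+) ((b -> ~(a /\ (a & b))) & (a (+) b)) = min(1, 0.44 + 1.00) = min(1, 1.44) = 1.00
b /\ b = min(0.44, 0.44) = 0.44
(b (+) ((b -> ~(a /\ (a & b))) & (a (+) b))) & (b /\ b) = max(0, 1.00 + 0.44 − 1) = max(0, 0.44) = 0.44

0.44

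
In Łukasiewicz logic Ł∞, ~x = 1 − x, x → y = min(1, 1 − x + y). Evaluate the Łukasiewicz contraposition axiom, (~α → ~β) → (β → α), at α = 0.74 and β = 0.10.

1.00

~α = 1 − 0.74 = 0.26
~β = 1 − 0.10 = 0.90
~α → ~β = min(1, 1 − 0.26 + 0.90) = min(1, 1.64) = 1.00
β → α = min(1, 1 − 0.10 + 0.74) = min(1, 1.64) = 1.00
(~α → ~β) → (β → α) = min(1, 1 − 1.00 + 1.00) = min(1, 1.00) = 1.00
(As expected: an axiom of Ł∞, always 1.)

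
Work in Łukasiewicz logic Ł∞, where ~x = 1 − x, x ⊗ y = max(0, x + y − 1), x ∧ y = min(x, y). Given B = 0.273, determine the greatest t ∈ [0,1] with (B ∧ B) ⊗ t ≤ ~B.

1.000

B ∧ B = min(0.273, 0.273) = 0.273
So the left factor is B ∧ B = 0.273.
~B = 1 − 0.273 = 0.727
So the right-hand bound is ~B = 0.727.
The residuum of the Łukasiewicz t-norm gives the supremum: min(1, 1 − 0.273 + 0.727).
1 − 0.273 + 0.727 = 1.454, so t = min(1, 1.454) = 1.000.
Check: 0.273 ⊗ 1.000 = max(0, 0.273) = 0.273 ≤ 0.727.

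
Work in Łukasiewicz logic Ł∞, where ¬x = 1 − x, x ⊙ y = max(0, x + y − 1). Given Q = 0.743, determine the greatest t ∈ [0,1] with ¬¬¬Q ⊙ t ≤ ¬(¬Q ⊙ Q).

¬Q = 1 − 0.743 = 0.257
¬¬Q = 1 − 0.257 = 0.743
¬¬¬Q = 1 − 0.743 = 0.257
So the left factor is ¬¬¬Q = 0.257.
¬Q ⊙ Q = max(0, 0.257 + 0.743 − 1) = max(0, 0.000) = 0.000
¬(¬Q ⊙ Q) = 1 − 0.000 = 1.000
So the right-hand bound is ¬(¬Q ⊙ Q) = 1.000.
The residuum of the Łukasiewicz t-norm gives the supremum: min(1, 1 − 0.257 + 1.000).
1 − 0.257 + 1.000 = 1.743, so t = min(1, 1.743) = 1.000.
Check: 0.257 ⊙ 1.000 = max(0, 0.257) = 0.257 ≤ 1.000.

1.000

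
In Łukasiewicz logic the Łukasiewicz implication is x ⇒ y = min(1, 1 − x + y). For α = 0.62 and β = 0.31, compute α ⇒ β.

α ⇒ β = min(1, 1 − 0.62 + 0.31) = min(1, 0.69) = 0.69
For comparison, the Gödel implication (1 if x ≤ y else y) would give 0.31.

0.69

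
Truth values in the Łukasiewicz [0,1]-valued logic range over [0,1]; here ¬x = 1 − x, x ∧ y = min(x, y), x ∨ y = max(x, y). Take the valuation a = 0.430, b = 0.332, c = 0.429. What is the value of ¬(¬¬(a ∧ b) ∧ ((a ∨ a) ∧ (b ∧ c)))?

0.668

a ∧ b = min(0.430, 0.332) = 0.332
¬(a ∧ b) = 1 − 0.332 = 0.668
¬¬(a ∧ b) = 1 − 0.668 = 0.332
a ∨ a = max(0.430, 0.430) = 0.430
b ∧ c = min(0.332, 0.429) = 0.332
(a ∨ a) ∧ (b ∧ c) = min(0.430, 0.332) = 0.332
¬¬(a ∧ b) ∧ ((a ∨ a) ∧ (b ∧ c)) = min(0.332, 0.332) = 0.332
¬(¬¬(a ∧ b) ∧ ((a ∨ a) ∧ (b ∧ c))) = 1 − 0.332 = 0.668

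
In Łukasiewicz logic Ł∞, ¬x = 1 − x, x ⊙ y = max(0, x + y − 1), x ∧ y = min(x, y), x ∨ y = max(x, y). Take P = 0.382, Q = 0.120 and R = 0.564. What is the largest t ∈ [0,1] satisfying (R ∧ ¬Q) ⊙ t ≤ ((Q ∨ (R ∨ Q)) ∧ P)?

¬Q = 1 − 0.120 = 0.880
R ∧ ¬Q = min(0.564, 0.880) = 0.564
So the left factor is R ∧ ¬Q = 0.564.
R ∨ Q = max(0.564, 0.120) = 0.564
Q ∨ (R ∨ Q) = max(0.120, 0.564) = 0.564
(Q ∨ (R ∨ Q)) ∧ P = min(0.564, 0.382) = 0.382
So the right-hand bound is (Q ∨ (R ∨ Q)) ∧ P = 0.382.
The residuum of the Łukasiewicz t-norm gives the supremum: min(1, 1 − 0.564 + 0.382).
1 − 0.564 + 0.382 = 0.818, so t = min(1, 0.818) = 0.818.
Check: 0.564 ⊙ 0.818 = max(0, 0.382) = 0.382 ≤ 0.382.

0.818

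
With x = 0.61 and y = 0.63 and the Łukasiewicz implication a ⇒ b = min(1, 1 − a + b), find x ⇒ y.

1.00

x ⇒ y = min(1, 1 − 0.61 + 0.63) = min(1, 1.02) = 1.00
For comparison, the Gödel implication (1 if a ≤ b else b) would give 1.00.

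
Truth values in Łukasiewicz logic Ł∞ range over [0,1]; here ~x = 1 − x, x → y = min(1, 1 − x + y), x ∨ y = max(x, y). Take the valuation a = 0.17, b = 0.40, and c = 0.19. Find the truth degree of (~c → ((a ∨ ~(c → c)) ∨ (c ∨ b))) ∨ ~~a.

0.59

~c = 1 − 0.19 = 0.81
c → c = min(1, 1 − 0.19 + 0.19) = min(1, 1.00) = 1.00
~(c → c) = 1 − 1.00 = 0.00
a ∨ ~(c → c) = max(0.17, 0.00) = 0.17
c ∨ b = max(0.19, 0.40) = 0.40
(a ∨ ~(c → c)) ∨ (c ∨ b) = max(0.17, 0.40) = 0.40
~c → ((a ∨ ~(c → c)) ∨ (c ∨ b)) = min(1, 1 − 0.81 + 0.40) = min(1, 0.59) = 0.59
~a = 1 − 0.17 = 0.83
~~a = 1 − 0.83 = 0.17
(~c → ((a ∨ ~(c → c)) ∨ (c ∨ b))) ∨ ~~a = max(0.59, 0.17) = 0.59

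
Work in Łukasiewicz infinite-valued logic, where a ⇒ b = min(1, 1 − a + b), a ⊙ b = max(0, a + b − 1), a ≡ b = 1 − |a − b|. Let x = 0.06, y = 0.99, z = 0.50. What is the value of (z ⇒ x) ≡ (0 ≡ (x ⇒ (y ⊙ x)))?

z ⇒ x = min(1, 1 − 0.50 + 0.06) = min(1, 0.56) = 0.56
y ⊙ x = max(0, 0.99 + 0.06 − 1) = max(0, 0.05) = 0.05
x ⇒ (y ⊙ x) = min(1, 1 − 0.06 + 0.05) = min(1, 0.99) = 0.99
0 ≡ (x ⇒ (y ⊙ x)) = 1 − |0.00 − 0.99| = 1 − 0.99 = 0.01
(z ⇒ x) ≡ (0 ≡ (x ⇒ (y ⊙ x))) = 1 − |0.56 − 0.01| = 1 − 0.55 = 0.45

0.45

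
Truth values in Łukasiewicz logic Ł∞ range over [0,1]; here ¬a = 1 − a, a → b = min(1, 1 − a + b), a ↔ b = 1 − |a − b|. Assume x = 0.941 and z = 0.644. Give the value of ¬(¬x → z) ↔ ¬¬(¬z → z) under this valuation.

¬x = 1 − 0.941 = 0.059
¬x → z = min(1, 1 − 0.059 + 0.644) = min(1, 1.585) = 1.000
¬(¬x → z) = 1 − 1.000 = 0.000
¬z = 1 − 0.644 = 0.356
¬z → z = min(1, 1 − 0.356 + 0.644) = min(1, 1.288) = 1.000
¬(¬z → z) = 1 − 1.000 = 0.000
¬¬(¬z → z) = 1 − 0.000 = 1.000
¬(¬x → z) ↔ ¬¬(¬z → z) = 1 − |0.000 − 1.000| = 1 − 1.000 = 0.000

0.000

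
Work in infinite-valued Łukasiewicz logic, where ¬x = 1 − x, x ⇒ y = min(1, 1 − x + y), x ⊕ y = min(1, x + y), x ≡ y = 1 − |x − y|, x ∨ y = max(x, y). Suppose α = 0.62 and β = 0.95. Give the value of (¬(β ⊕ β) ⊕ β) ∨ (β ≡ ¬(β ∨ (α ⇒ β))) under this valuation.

β ⊕ β = min(1, 0.95 + 0.95) = min(1, 1.90) = 1.00
¬(β ⊕ β) = 1 − 1.00 = 0.00
¬(β ⊕ β) ⊕ β = min(1, 0.00 + 0.95) = min(1, 0.95) = 0.95
α ⇒ β = min(1, 1 − 0.62 + 0.95) = min(1, 1.33) = 1.00
β ∨ (α ⇒ β) = max(0.95, 1.00) = 1.00
¬(β ∨ (α ⇒ β)) = 1 − 1.00 = 0.00
β ≡ ¬(β ∨ (α ⇒ β)) = 1 − |0.95 − 0.00| = 1 − 0.95 = 0.05
(¬(β ⊕ β) ⊕ β) ∨ (β ≡ ¬(β ∨ (α ⇒ β))) = max(0.95, 0.05) = 0.95

0.95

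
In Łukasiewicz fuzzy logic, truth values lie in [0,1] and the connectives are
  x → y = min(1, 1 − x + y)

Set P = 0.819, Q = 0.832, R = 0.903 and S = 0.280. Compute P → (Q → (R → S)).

0.726

R → S = min(1, 1 − 0.903 + 0.280) = min(1, 0.377) = 0.377
Q → (R → S) = min(1, 1 − 0.832 + 0.377) = min(1, 0.545) = 0.545
P → (Q → (R → S)) = min(1, 1 − 0.819 + 0.545) = min(1, 0.726) = 0.726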